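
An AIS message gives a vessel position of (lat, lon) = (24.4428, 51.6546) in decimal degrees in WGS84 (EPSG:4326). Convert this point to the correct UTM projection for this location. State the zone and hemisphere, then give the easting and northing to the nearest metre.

Longitude 51.6546° lies in the 6° band [48°, 54°), giving zone 39; latitude is north of the equator, so 39N.
Zone 39 central meridian λ₀ = 6×39 − 183 = 51°; Δλ = +0.6546°.
Transverse Mercator on WGS84 with k₀ = 0.9996 gives E = 566351.231 m, N = 2703408.923 m.

Zone 39N: E 566351 m, N 2703409 m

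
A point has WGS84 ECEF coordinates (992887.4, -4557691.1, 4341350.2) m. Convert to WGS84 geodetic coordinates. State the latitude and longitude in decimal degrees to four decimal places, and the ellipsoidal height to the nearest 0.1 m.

lat 43.1363°, lon -77.7102°, h 4075.4 m

λ = atan2(Y, X) = -77.71020060°; p = √(X²+Y²) = 4664587.2 m.
Bowring's method on WGS84 (a = 6378137 m, b = 6356752.314 m) gives φ = 43.13629996°, h = 4075.389 m.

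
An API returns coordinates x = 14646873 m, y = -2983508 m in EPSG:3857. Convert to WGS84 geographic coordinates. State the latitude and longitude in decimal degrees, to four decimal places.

lat -25.8742°, lon 131.5751°

R = 6378137 m. λ = x/R = 131.57509880°.
φ = 2·arctan(exp(y/R)) − 90° = 2·arctan(0.62640) − 90° = -25.87419677°.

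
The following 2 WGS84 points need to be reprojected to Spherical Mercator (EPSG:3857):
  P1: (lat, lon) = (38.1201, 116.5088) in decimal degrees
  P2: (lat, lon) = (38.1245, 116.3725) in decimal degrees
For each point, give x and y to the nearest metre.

Web Mercator: x = R·λ, y = R·ln tan(π/4+φ/2), R = 6378137 m.
P1 (38.1201°, 116.5088°) → (12969700.289, 4596405.835) m.
P2 (38.1245°, 116.3725°) → (12954527.442, 4597028.447) m.

P1: x 12969700 m, y 4596406 m; P2: x 12954527 m, y 4597028 m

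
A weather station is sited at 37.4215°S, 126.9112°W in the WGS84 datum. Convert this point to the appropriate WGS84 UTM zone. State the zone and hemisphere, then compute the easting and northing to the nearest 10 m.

Longitude -126.9112° lies in the 6° band [-132°, -126°), giving zone 9; latitude is south of the equator, so 9S.
Zone 9 central meridian λ₀ = 6×9 − 183 = -129°; Δλ = +2.0888°.
Transverse Mercator on WGS84 with k₀ = 0.9996 gives E = 684833.102 m, N = 5856319.719 m.

Zone 9S: E 684830 m, N 5856320 m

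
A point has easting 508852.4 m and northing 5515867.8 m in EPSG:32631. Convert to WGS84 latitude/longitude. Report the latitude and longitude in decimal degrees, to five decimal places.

Zone 31N: λ₀ = 3°, k₀ = 0.9996, false easting 500000 m.
Meridian distance M = (N − FN)/k₀ = 5518075.0 m.
Inverse transverse Mercator on WGS84 gives φ = 49.79520033°, λ = 3.12299946°.

lat 49.79520°, lon 3.12300°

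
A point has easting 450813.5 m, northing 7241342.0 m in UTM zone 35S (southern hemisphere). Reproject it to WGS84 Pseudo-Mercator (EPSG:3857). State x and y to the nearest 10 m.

x 2951390 m, y -2868670 m

Unproject from UTM 35S (λ₀ = 27°) → φ = -24.94240004°, λ = 26.51279991°.
Web Mercator (R = 6378137 m): x = 2951391.385 m, y = -2868671.423 m.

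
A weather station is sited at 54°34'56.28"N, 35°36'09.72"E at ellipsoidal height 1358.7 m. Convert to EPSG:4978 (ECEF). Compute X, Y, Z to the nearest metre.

WGS84: a = 6378137 m, e² = 0.006694380; N(φ) = a/√(1−e²sin²φ) = 6392363.104 m.
X = (N+h)·cosφ·cosλ = 3012739.552 m; Y = (N+h)·cosφ·sinλ = 2157124.420 m; Z = (N(1−e²)+h)·sinφ = 5175681.905 m.

X 3012740 m, Y 2157124 m, Z 5175682 m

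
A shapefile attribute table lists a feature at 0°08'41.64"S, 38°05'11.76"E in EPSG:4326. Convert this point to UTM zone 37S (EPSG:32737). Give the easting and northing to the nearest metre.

E 398357 m, N 9983982 m

Zone 37 central meridian λ₀ = 6×37 − 183 = 39°; Δλ = -0.9134°.
Transverse Mercator on WGS84 with k₀ = 0.9996 gives E = 398357.437 m, N = 9983982.147 m.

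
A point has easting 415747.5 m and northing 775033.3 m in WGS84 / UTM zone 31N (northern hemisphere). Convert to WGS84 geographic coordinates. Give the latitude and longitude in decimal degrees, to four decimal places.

lat 7.0110°, lon 2.2372°

Zone 31N: λ₀ = 3°, k₀ = 0.9996, false easting 500000 m.
Meridian distance M = (N − FN)/k₀ = 775343.4 m.
Inverse transverse Mercator on WGS84 gives φ = 7.01099966°, λ = 2.23720000°.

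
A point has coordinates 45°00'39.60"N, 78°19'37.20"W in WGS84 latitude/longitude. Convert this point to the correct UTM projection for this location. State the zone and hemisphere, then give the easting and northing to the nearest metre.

Zone 17N: E 710633 m, N 4987649 m

Longitude -78.3270° lies in the 6° band [-84°, -78°), giving zone 17; latitude is north of the equator, so 17N.
Zone 17 central meridian λ₀ = 6×17 − 183 = -81°; Δλ = +2.6730°.
Transverse Mercator on WGS84 with k₀ = 0.9996 gives E = 710633.047 m, N = 4987648.521 m.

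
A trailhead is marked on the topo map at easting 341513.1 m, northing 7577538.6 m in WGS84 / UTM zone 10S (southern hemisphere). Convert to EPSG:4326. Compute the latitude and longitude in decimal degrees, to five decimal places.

Zone 10S: λ₀ = -123°, k₀ = 0.9996, false easting 500000 m, false northing 10000000 m.
Meridian distance M = (N − FN)/k₀ = -2423430.8 m.
Inverse transverse Mercator on WGS84 gives φ = -21.89919981°, λ = -124.53420044°.

lat -21.89920°, lon -124.53420°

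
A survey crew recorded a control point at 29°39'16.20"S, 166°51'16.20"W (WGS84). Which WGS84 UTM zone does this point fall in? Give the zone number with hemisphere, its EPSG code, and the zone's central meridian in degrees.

UTM zone = ⌊(λ + 180)/6⌋ + 1; -166.8545° ∈ [-168°, -162°) → zone 3.
Hemisphere: S (φ < 0).
Central meridian λ₀ = 6×3 − 183 = -165°.
EPSG code: 32703.

Zone 3S (EPSG:32703), central meridian -165°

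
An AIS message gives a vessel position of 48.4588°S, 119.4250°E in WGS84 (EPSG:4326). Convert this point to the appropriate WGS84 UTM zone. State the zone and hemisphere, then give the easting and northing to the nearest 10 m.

Longitude 119.4250° lies in the 6° band [114°, 120°), giving zone 50; latitude is south of the equator, so 50S.
Zone 50 central meridian λ₀ = 6×50 − 183 = 117°; Δλ = +2.4250°.
Transverse Mercator on WGS84 with k₀ = 0.9996 gives E = 679277.967 m, N = 4629863.559 m.

Zone 50S: E 679280 m, N 4629860 m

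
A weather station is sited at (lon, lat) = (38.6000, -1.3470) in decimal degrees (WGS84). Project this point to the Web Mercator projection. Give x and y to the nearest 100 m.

Web Mercator is spherical with R = a = 6378137 m.
x = R·λ = 6378137 × 0.673697091 = 4296932.345 m.
y = R·ln tan(π/4 + φ/2) = 6378137 × -0.023511751 = -149961.169 m.

x 4296900 m, y -150000 m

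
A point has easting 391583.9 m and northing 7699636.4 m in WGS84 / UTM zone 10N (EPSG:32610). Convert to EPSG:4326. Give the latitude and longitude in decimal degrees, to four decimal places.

lat 69.3841°, lon -125.7598°

Zone 10N: λ₀ = -123°, k₀ = 0.9996, false easting 500000 m.
Meridian distance M = (N − FN)/k₀ = 7702717.5 m.
Inverse transverse Mercator on WGS84 gives φ = 69.38409964°, λ = -125.75980049°.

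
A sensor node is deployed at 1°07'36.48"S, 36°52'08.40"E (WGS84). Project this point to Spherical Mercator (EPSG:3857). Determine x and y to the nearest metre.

Web Mercator is spherical with R = a = 6378137 m.
x = R·λ = 6378137 × 0.643485442 = 4104238.306 m.
y = R·ln tan(π/4 + φ/2) = 6378137 × -0.019667638 = -125442.889 m.

x 4104238 m, y -125443 m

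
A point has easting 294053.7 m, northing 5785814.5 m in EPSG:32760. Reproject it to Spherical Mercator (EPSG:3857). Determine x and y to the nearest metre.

x 19442261 m, y -4586774 m

Unproject from UTM 60S (λ₀ = 177°) → φ = -38.05199982°, λ = 174.65279955°.
Web Mercator (R = 6378137 m): x = 19442260.712 m, y = -4586774.250 m.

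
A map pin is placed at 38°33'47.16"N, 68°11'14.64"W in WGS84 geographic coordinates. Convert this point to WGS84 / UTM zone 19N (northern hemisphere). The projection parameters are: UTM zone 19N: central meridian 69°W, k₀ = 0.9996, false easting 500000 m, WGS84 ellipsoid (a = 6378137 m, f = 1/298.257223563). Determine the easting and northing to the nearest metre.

Zone 19 central meridian λ₀ = 6×19 − 183 = -69°; Δλ = +0.8126°.
Transverse Mercator on WGS84 with k₀ = 0.9996 gives E = 570795.667 m, N = 4268608.105 m.

E 570796 m, N 4268608 m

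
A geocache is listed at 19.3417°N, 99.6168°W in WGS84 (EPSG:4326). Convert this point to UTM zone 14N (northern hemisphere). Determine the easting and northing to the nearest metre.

E 435215 m, N 2138752 m

Zone 14 central meridian λ₀ = 6×14 − 183 = -99°; Δλ = -0.6168°.
Transverse Mercator on WGS84 with k₀ = 0.9996 gives E = 435214.543 m, N = 2138752.001 m.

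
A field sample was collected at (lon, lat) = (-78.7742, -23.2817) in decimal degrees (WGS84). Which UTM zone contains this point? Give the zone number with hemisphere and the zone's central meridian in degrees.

UTM zone = ⌊(λ + 180)/6⌋ + 1; -78.7742° ∈ [-84°, -78°) → zone 17.
Hemisphere: S (φ < 0).
Central meridian λ₀ = 6×17 − 183 = -81°.

Zone 17S, central meridian -81°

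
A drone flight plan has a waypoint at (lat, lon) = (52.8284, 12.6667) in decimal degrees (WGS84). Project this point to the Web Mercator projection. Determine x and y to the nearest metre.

Web Mercator is spherical with R = a = 6378137 m.
x = R·λ = 6378137 × 0.221075620 = 1410050.594 m.
y = R·ln tan(π/4 + φ/2) = 6378137 × 1.089866748 = 6951319.429 m.

x 1410051 m, y 6951319 m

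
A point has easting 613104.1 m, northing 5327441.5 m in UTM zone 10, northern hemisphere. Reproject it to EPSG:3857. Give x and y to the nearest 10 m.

Unproject from UTM 10N (λ₀ = -123°) → φ = 48.09020025°, λ = -121.48109936°.
Web Mercator (R = 6378137 m): x = -13523214.122 m, y = 6121874.083 m.

x -13523210 m, y 6121870 m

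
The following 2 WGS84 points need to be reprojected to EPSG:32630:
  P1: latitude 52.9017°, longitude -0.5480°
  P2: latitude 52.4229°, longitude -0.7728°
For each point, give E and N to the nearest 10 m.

UTM zone 30N: λ₀ = -3°, k₀ = 0.9996.
P1 (52.9017°, -0.5480°) → (664914.445, 5864150.873) m.
P2 (52.4229°, -0.7728°) → (651443.765, 5810409.355) m.

P1: E 664910 m, N 5864150 m; P2: E 651440 m, N 5810410 m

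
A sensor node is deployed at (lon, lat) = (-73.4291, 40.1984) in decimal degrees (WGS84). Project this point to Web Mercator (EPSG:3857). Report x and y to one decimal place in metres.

Web Mercator is spherical with R = a = 6378137 m.
x = R·λ = 6378137 × -1.281579562 = -8174090.021 m.
y = R·ln tan(π/4 + φ/2) = 6378137 × 0.767436518 = 4894815.251 m.

x -8174090.0 m, y 4894815.3 m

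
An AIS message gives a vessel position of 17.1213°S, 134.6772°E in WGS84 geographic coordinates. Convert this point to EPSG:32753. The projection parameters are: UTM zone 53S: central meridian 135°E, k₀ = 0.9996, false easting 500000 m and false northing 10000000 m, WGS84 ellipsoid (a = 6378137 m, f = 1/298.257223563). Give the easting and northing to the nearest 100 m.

E 465700 m, N 8107000 m

Zone 53 central meridian λ₀ = 6×53 − 183 = 135°; Δλ = -0.3228°.
Transverse Mercator on WGS84 with k₀ = 0.9996 gives E = 465662.152 m, N = 8106997.597 m.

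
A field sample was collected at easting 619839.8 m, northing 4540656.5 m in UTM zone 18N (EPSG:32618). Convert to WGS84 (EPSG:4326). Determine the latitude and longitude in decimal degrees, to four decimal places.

Zone 18N: λ₀ = -75°, k₀ = 0.9996, false easting 500000 m.
Meridian distance M = (N − FN)/k₀ = 4542473.5 m.
Inverse transverse Mercator on WGS84 gives φ = 41.00830015°, λ = -73.57489997°.

lat 41.0083°, lon -73.5749°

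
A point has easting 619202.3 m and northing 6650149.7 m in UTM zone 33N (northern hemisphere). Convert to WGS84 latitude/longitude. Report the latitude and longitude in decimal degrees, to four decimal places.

Zone 33N: λ₀ = 15°, k₀ = 0.9996, false easting 500000 m.
Meridian distance M = (N − FN)/k₀ = 6652810.8 m.
Inverse transverse Mercator on WGS84 gives φ = 59.97140026°, λ = 17.13550068°.

lat 59.9714°, lon 17.1355°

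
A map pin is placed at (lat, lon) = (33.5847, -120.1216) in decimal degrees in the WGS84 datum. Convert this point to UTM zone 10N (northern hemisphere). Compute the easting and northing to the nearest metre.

E 767145 m, N 3719824 m

Zone 10 central meridian λ₀ = 6×10 − 183 = -123°; Δλ = +2.8784°.
Transverse Mercator on WGS84 with k₀ = 0.9996 gives E = 767144.527 m, N = 3719823.729 m.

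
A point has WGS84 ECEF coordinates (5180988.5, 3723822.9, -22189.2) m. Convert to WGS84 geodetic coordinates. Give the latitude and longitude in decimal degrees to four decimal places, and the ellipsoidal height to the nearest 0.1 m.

λ = atan2(Y, X) = 35.70659964°; p = √(X²+Y²) = 6380399.6 m.
Bowring's method on WGS84 (a = 6378137 m, b = 6356752.314 m) gives φ = -0.20059988°, h = 2301.426 m.

lat -0.2006°, lon 35.7066°, h 2301.4 m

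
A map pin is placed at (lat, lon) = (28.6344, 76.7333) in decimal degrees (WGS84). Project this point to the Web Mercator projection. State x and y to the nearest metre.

x 8541912 m, y 3329195 m

Web Mercator is spherical with R = a = 6378137 m.
x = R·λ = 6378137 × 1.339248731 = 8541911.883 m.
y = R·ln tan(π/4 + φ/2) = 6378137 × 0.521969837 = 3329195.132 m.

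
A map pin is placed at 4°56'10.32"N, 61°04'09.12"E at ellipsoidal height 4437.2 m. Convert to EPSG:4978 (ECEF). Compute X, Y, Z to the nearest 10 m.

X 3076210 m, Y 5565480 m, Z 545540 m

WGS84: a = 6378137 m, e² = 0.006694380; N(φ) = a/√(1−e²sin²φ) = 6378295.072 m.
X = (N+h)·cosφ·cosλ = 3076213.685 m; Y = (N+h)·cosφ·sinλ = 5565478.211 m; Z = (N(1−e²)+h)·sinφ = 545537.101 m.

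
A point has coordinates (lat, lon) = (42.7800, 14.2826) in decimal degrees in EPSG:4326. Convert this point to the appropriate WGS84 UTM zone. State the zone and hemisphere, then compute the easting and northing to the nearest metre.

Longitude 14.2826° lies in the 6° band [12°, 18°), giving zone 33; latitude is north of the equator, so 33N.
Zone 33 central meridian λ₀ = 6×33 − 183 = 15°; Δλ = -0.7174°.
Transverse Mercator on WGS84 with k₀ = 0.9996 gives E = 441317.601 m, N = 4736634.168 m.

Zone 33N: E 441318 m, N 4736634 m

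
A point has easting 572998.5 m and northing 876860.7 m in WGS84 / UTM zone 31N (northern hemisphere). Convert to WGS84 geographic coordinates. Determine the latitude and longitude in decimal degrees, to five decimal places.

lat 7.93220°, lon 3.66230°

Zone 31N: λ₀ = 3°, k₀ = 0.9996, false easting 500000 m.
Meridian distance M = (N − FN)/k₀ = 877211.6 m.
Inverse transverse Mercator on WGS84 gives φ = 7.93220005°, λ = 3.66229997°.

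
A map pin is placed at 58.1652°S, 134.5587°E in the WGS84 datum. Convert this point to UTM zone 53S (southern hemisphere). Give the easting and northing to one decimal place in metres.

E 474035.5 m, N 3552812.4 m

Zone 53 central meridian λ₀ = 6×53 − 183 = 135°; Δλ = -0.4413°.
Transverse Mercator on WGS84 with k₀ = 0.9996 gives E = 474035.464 m, N = 3552812.423 m.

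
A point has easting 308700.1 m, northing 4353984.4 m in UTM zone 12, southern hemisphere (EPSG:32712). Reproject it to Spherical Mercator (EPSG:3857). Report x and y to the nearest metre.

Unproject from UTM 12S (λ₀ = -111°) → φ = -50.93399994°, λ = -113.72259998°.
Web Mercator (R = 6378137 m): x = -12659541.922 m, y = -6609627.369 m.

x -12659542 m, y -6609627 m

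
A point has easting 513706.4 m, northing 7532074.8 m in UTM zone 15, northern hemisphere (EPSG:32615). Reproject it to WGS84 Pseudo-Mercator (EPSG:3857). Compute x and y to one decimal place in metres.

x -10316366.8 m, y 10418203.2 m

Unproject from UTM 15N (λ₀ = -93°) → φ = 67.90290035°, λ = -92.67349983°.
Web Mercator (R = 6378137 m): x = -10316366.811 m, y = 10418203.156 m.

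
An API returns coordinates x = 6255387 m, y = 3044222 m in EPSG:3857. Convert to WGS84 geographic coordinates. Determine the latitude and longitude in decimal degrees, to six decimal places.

lat 26.363902°, lon 56.193098°

R = 6378137 m. λ = x/R = 56.193097502°.
φ = 2·arctan(exp(y/R)) − 90° = 2·arctan(1.61170) − 90° = 26.36390183°.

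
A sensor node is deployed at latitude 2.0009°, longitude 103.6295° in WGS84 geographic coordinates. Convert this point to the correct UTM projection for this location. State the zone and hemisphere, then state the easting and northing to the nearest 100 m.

Zone 48N: E 347600 m, N 221200 m

Longitude 103.6295° lies in the 6° band [102°, 108°), giving zone 48; latitude is north of the equator, so 48N.
Zone 48 central meridian λ₀ = 6×48 − 183 = 105°; Δλ = -1.3705°.
Transverse Mercator on WGS84 with k₀ = 0.9996 gives E = 347575.427 m, N = 221224.131 m.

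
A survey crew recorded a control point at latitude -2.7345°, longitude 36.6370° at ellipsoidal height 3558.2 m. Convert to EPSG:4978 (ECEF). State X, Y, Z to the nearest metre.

WGS84: a = 6378137 m, e² = 0.006694380; N(φ) = a/√(1−e²sin²φ) = 6378185.591 m.
X = (N+h)·cosφ·cosλ = 5115086.199 m; Y = (N+h)·cosφ·sinλ = 3803925.775 m; Z = (N(1−e²)+h)·sinφ = -302422.641 m.

X 5115086 m, Y 3803926 m, Z -302423 m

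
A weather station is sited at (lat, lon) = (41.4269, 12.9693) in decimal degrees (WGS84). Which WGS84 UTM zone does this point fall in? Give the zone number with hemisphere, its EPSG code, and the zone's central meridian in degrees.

UTM zone = ⌊(λ + 180)/6⌋ + 1; 12.9693° ∈ [12°, 18°) → zone 33.
Hemisphere: N (φ ≥ 0).
Central meridian λ₀ = 6×33 − 183 = 15°.
EPSG code: 32633.

Zone 33N (EPSG:32633), central meridian 15°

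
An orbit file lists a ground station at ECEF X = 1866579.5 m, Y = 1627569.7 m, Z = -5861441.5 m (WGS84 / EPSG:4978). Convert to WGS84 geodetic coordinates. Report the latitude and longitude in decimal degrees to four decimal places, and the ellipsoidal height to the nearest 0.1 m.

λ = atan2(Y, X) = 41.08690026°; p = √(X²+Y²) = 2476510.1 m.
Bowring's method on WGS84 (a = 6378137 m, b = 6356752.314 m) gives φ = -67.23309990°, h = 3166.051 m.

lat -67.2331°, lon 41.0869°, h 3166.1 m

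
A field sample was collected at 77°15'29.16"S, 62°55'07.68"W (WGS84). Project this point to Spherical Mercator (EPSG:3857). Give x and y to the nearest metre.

x -7004089 m, y -13983077 m

Web Mercator is spherical with R = a = 6378137 m.
x = R·λ = 6378137 × -1.098140221 = -7004088.777 m.
y = R·ln tan(π/4 + φ/2) = 6378137 × -2.192345066 = -13983077.182 m.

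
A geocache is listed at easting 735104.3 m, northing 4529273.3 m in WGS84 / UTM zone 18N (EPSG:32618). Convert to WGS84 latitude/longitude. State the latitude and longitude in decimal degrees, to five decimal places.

lat 40.88080°, lon -72.20970°

Zone 18N: λ₀ = -75°, k₀ = 0.9996, false easting 500000 m.
Meridian distance M = (N − FN)/k₀ = 4531085.7 m.
Inverse transverse Mercator on WGS84 gives φ = 40.88080031°, λ = -72.20969947°.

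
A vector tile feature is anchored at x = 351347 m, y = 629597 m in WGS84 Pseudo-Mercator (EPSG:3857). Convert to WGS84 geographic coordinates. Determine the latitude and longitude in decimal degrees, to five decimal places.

R = 6378137 m. λ = x/R = 3.15620380°.
φ = 2·arctan(exp(y/R)) − 90° = 2·arctan(1.10375) − 90° = 5.64660342°.

lat 5.64660°, lon 3.15620°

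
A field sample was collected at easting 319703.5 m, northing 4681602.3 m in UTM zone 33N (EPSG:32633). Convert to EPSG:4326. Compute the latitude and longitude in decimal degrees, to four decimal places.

lat 42.2658°, lon 12.8139°

Zone 33N: λ₀ = 15°, k₀ = 0.9996, false easting 500000 m.
Meridian distance M = (N − FN)/k₀ = 4683475.7 m.
Inverse transverse Mercator on WGS84 gives φ = 42.26579973°, λ = 12.81389945°.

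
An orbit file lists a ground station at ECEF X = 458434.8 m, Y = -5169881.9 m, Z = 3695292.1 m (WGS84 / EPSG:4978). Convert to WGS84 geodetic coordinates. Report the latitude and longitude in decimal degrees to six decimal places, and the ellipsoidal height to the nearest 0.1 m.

lat 35.632100°, lon -84.932600°, h 346.3 m

λ = atan2(Y, X) = -84.93260046°; p = √(X²+Y²) = 5190167.8 m.
Bowring's method on WGS84 (a = 6378137 m, b = 6356752.314 m) gives φ = 35.63210020°, h = 346.289 m.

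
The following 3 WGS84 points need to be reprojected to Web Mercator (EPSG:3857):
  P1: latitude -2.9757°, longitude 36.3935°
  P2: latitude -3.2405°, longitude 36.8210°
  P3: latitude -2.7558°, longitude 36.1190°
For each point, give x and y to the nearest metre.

Web Mercator: x = R·λ, y = R·ln tan(π/4+φ/2), R = 6378137 m.
P1 (-2.9757°, 36.3935°) → (4051305.888, -331402.426) m.
P2 (-3.2405°, 36.8210°) → (4098894.970, -360923.278) m.
P3 (-2.7558°, 36.1190°) → (4020748.688, -306892.603) m.

P1: x 4051306 m, y -331402 m; P2: x 4098895 m, y -360923 m; P3: x 4020749 m, y -306893 m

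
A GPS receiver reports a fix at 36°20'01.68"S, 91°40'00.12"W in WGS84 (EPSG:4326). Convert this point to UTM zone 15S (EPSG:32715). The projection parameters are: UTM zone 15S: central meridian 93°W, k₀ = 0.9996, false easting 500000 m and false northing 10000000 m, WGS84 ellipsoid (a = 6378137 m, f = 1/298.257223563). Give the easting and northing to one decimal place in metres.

E 619662.0 m, N 5978202.2 m

Zone 15 central meridian λ₀ = 6×15 − 183 = -93°; Δλ = +1.3333°.
Transverse Mercator on WGS84 with k₀ = 0.9996 gives E = 619661.958 m, N = 5978202.209 m.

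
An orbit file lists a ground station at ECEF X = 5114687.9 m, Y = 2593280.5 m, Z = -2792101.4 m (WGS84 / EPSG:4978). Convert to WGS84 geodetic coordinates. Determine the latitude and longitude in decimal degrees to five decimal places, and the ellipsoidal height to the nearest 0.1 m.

λ = atan2(Y, X) = 26.88620009°; p = √(X²+Y²) = 5734556.3 m.
Bowring's method on WGS84 (a = 6378137 m, b = 6356752.314 m) gives φ = -26.11269993°, h = 4140.960 m.

lat -26.11270°, lon 26.88620°, h 4141.0 m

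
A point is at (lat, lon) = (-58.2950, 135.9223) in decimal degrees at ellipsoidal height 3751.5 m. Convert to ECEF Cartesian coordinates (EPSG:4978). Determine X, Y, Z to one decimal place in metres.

X -2415341.5 m, Y 2338806.5 m, Z -5406269.2 m

WGS84: a = 6378137 m, e² = 0.006694380; N(φ) = a/√(1−e²sin²φ) = 6393645.702 m.
X = (N+h)·cosφ·cosλ = -2415341.453 m; Y = (N+h)·cosφ·sinλ = 2338806.507 m; Z = (N(1−e²)+h)·sinφ = -5406269.207 m.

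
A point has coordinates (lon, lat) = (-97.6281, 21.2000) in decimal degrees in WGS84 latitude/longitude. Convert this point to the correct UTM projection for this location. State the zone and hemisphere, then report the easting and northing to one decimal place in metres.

Longitude -97.6281° lies in the 6° band [-102°, -96°), giving zone 14; latitude is north of the equator, so 14N.
Zone 14 central meridian λ₀ = 6×14 − 183 = -99°; Δλ = +1.3719°.
Transverse Mercator on WGS84 with k₀ = 0.9996 gives E = 642399.258 m, N = 2344899.032 m.

Zone 14N: E 642399.3 m, N 2344899.0 m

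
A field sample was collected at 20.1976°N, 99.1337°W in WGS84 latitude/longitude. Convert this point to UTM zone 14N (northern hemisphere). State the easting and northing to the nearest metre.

Zone 14 central meridian λ₀ = 6×14 − 183 = -99°; Δλ = -0.1337°.
Transverse Mercator on WGS84 with k₀ = 0.9996 gives E = 486031.806 m, N = 2233353.596 m.

E 486032 m, N 2233354 m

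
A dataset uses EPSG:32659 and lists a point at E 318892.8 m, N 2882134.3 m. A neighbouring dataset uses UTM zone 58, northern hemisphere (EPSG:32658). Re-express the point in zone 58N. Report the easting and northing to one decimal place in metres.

UTM 59N → geographic: φ = 26.04690026°, λ = 169.18980040°.
UTM 58N (λ₀ = 165°) forward: E = 919370.002 m, N = 2887618.704 m.

E 919370.0 m, N 2887618.7 m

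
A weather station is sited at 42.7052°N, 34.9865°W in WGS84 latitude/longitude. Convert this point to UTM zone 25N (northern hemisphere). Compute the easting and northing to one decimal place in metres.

E 337309.1 m, N 4729991.8 m

Zone 25 central meridian λ₀ = 6×25 − 183 = -33°; Δλ = -1.9865°.
Transverse Mercator on WGS84 with k₀ = 0.9996 gives E = 337309.067 m, N = 4729991.824 m.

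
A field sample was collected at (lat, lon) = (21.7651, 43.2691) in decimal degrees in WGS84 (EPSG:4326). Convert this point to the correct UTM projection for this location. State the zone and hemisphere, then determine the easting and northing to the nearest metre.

Zone 38N: E 321022 m, N 2407830 m

Longitude 43.2691° lies in the 6° band [42°, 48°), giving zone 38; latitude is north of the equator, so 38N.
Zone 38 central meridian λ₀ = 6×38 − 183 = 45°; Δλ = -1.7309°.
Transverse Mercator on WGS84 with k₀ = 0.9996 gives E = 321022.425 m, N = 2407829.847 m.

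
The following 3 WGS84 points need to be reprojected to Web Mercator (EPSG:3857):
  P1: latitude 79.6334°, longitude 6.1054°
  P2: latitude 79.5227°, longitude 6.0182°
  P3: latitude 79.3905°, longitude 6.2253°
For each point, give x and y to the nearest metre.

Web Mercator: x = R·λ, y = R·ln tan(π/4+φ/2), R = 6378137 m.
P1 (79.6334°, 6.1054°) → (679650.019, 15307859.272) m.
P2 (79.5227°, 6.0182°) → (669942.959, 15239736.222) m.
P3 (79.3905°, 6.2253°) → (692997.226, 15159308.813) m.

P1: x 679650 m, y 15307859 m; P2: x 669943 m, y 15239736 m; P3: x 692997 m, y 15159309 m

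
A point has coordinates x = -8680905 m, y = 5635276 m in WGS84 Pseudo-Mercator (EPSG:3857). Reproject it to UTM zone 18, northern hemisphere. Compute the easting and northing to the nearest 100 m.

E 265300 m, N 4997000 m

Web Mercator inverse (R = 6378137 m) → φ = 45.08730272°, λ = -77.98189641°.
UTM 18N forward: E = 265338.315 m, N = 4996975.082 m.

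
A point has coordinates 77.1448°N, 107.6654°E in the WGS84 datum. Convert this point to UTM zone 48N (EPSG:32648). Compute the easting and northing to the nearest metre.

Zone 48 central meridian λ₀ = 6×48 − 183 = 105°; Δλ = +2.6654°.
Transverse Mercator on WGS84 with k₀ = 0.9996 gives E = 566177.624 m, N = 8564432.814 m.

E 566178 m, N 8564433 m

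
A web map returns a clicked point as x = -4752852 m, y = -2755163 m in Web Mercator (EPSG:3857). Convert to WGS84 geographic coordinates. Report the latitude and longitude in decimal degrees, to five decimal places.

lat -24.01440°, lon -42.69560°

R = 6378137 m. λ = x/R = -42.69559595°.
φ = 2·arctan(exp(y/R)) − 90° = 2·arctan(0.64923) − 90° = -24.01440074°.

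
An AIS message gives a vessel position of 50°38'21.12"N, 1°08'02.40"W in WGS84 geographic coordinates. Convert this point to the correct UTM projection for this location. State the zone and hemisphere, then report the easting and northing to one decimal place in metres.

Zone 30N: E 631944.8 m, N 5611365.3 m

Longitude -1.1340° lies in the 6° band [-6°, 0°), giving zone 30; latitude is north of the equator, so 30N.
Zone 30 central meridian λ₀ = 6×30 − 183 = -3°; Δλ = +1.8660°.
Transverse Mercator on WGS84 with k₀ = 0.9996 gives E = 631944.798 m, N = 5611365.290 m.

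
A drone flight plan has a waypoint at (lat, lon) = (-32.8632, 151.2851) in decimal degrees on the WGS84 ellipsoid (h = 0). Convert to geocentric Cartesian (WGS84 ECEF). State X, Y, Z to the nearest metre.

WGS84: a = 6378137 m, e² = 0.006694380; N(φ) = a/√(1−e²sin²φ) = 6384432.534 m.
X = (N+h)·cosφ·cosλ = -4703221.691 m; Y = (N+h)·cosφ·sinλ = 2576528.589 m; Z = (N(1−e²)+h)·sinφ = -3441224.845 m.

X -4703222 m, Y 2576529 m, Z -3441225 m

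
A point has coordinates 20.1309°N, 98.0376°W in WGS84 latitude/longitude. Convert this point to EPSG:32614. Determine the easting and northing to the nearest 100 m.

Zone 14 central meridian λ₀ = 6×14 − 183 = -99°; Δλ = +0.9624°.
Transverse Mercator on WGS84 with k₀ = 0.9996 gives E = 600592.226 m, N = 2226257.589 m.

E 600600 m, N 2226300 m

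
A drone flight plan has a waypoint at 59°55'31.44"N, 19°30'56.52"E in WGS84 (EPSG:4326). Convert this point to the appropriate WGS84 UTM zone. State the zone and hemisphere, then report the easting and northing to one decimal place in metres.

Longitude 19.5157° lies in the 6° band [18°, 24°), giving zone 34; latitude is north of the equator, so 34N.
Zone 34 central meridian λ₀ = 6×34 − 183 = 21°; Δλ = -1.4843°.
Transverse Mercator on WGS84 with k₀ = 0.9996 gives E = 417027.483 m, N = 6644033.335 m.

Zone 34N: E 417027.5 m, N 6644033.3 m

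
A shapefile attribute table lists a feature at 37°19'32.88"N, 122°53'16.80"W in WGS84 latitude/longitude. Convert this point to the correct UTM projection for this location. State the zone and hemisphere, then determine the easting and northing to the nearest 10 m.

Zone 10N: E 509920 m, N 4131020 m

Longitude -122.8880° lies in the 6° band [-126°, -120°), giving zone 10; latitude is north of the equator, so 10N.
Zone 10 central meridian λ₀ = 6×10 − 183 = -123°; Δλ = +0.1120°.
Transverse Mercator on WGS84 with k₀ = 0.9996 gives E = 509922.642 m, N = 4131021.300 m.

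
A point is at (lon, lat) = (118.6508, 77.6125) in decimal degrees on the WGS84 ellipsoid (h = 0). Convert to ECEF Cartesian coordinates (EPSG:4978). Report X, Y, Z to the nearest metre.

X -658141 m, Y 1204574 m, Z 6207799 m

WGS84: a = 6378137 m, e² = 0.006694380; N(φ) = a/√(1−e²sin²φ) = 6398601.439 m.
X = (N+h)·cosφ·cosλ = -658140.982 m; Y = (N+h)·cosφ·sinλ = 1204573.560 m; Z = (N(1−e²)+h)·sinφ = 6207798.818 m.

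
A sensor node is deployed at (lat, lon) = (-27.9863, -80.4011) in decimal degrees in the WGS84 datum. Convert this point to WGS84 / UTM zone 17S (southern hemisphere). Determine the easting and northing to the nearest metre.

E 558893 m, N 6904171 m

Zone 17 central meridian λ₀ = 6×17 − 183 = -81°; Δλ = +0.5989°.
Transverse Mercator on WGS84 with k₀ = 0.9996 gives E = 558893.409 m, N = 6904170.805 m.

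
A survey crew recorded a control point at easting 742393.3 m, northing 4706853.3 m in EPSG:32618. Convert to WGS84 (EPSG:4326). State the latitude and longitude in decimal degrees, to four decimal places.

lat 42.4761°, lon -72.0512°

Zone 18N: λ₀ = -75°, k₀ = 0.9996, false easting 500000 m.
Meridian distance M = (N − FN)/k₀ = 4708736.8 m.
Inverse transverse Mercator on WGS84 gives φ = 42.47609982°, λ = -72.05120039°.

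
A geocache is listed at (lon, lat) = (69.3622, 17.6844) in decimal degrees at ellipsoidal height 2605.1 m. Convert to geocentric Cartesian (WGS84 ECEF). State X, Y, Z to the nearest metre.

X 2143337 m, Y 5690852 m, Z 1925926 m

WGS84: a = 6378137 m, e² = 0.006694380; N(φ) = a/√(1−e²sin²φ) = 6380107.951 m.
X = (N+h)·cosφ·cosλ = 2143336.703 m; Y = (N+h)·cosφ·sinλ = 5690852.297 m; Z = (N(1−e²)+h)·sinφ = 1925925.713 m.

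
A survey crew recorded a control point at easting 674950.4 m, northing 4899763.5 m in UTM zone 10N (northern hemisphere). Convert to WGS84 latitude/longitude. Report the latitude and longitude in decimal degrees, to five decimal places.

Zone 10N: λ₀ = -123°, k₀ = 0.9996, false easting 500000 m.
Meridian distance M = (N − FN)/k₀ = 4901724.2 m.
Inverse transverse Mercator on WGS84 gives φ = 44.23009970°, λ = -120.80940045°.

lat 44.23010°, lon -120.80940°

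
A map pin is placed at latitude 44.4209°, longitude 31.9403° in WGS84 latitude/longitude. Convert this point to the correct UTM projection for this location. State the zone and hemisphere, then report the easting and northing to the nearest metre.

Zone 36N: E 415642 m, N 4919169 m

Longitude 31.9403° lies in the 6° band [30°, 36°), giving zone 36; latitude is north of the equator, so 36N.
Zone 36 central meridian λ₀ = 6×36 − 183 = 33°; Δλ = -1.0597°.
Transverse Mercator on WGS84 with k₀ = 0.9996 gives E = 415642.309 m, N = 4919169.054 m.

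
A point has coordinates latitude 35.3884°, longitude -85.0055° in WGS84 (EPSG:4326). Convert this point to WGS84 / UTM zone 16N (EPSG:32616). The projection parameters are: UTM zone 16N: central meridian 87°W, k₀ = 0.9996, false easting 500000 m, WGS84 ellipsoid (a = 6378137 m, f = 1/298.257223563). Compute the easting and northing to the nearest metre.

E 681149 m, N 3917943 m

Zone 16 central meridian λ₀ = 6×16 − 183 = -87°; Δλ = +1.9945°.
Transverse Mercator on WGS84 with k₀ = 0.9996 gives E = 681149.390 m, N = 3917942.894 m.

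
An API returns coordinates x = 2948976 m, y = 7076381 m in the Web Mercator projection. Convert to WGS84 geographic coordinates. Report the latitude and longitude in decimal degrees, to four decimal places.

lat 53.5019°, lon 26.4911°

R = 6378137 m. λ = x/R = 26.49110213°.
φ = 2·arctan(exp(y/R)) − 90° = 2·arctan(3.03276) − 90° = 53.50190073°.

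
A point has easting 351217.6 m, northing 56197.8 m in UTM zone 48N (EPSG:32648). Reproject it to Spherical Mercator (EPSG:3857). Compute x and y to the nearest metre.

Unproject from UTM 48N (λ₀ = 105°) → φ = 0.50829964°, λ = 103.66300002°.
Web Mercator (R = 6378137 m): x = 11539712.376 m, y = 56584.400 m.

x 11539712 m, y 56584 m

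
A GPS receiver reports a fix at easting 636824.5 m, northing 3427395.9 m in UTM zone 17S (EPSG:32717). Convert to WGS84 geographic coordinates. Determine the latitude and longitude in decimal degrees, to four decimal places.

lat -59.2702°, lon -78.5993°

Zone 17S: λ₀ = -81°, k₀ = 0.9996, false easting 500000 m, false northing 10000000 m.
Meridian distance M = (N − FN)/k₀ = -6575234.2 m.
Inverse transverse Mercator on WGS84 gives φ = -59.27019990°, λ = -78.59930007°.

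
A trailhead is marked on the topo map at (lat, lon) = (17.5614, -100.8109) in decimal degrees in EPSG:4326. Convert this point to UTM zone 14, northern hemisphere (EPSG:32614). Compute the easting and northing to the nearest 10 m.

Zone 14 central meridian λ₀ = 6×14 − 183 = -99°; Δλ = -1.8109°.
Transverse Mercator on WGS84 with k₀ = 0.9996 gives E = 307798.690 m, N = 1942578.308 m.

E 307800 m, N 1942580 m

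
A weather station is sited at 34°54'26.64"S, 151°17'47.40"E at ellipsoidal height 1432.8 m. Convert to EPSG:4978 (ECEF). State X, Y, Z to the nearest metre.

X -4593888 m, Y 2515445 m, Z -3630267 m

WGS84: a = 6378137 m, e² = 0.006694380; N(φ) = a/√(1−e²sin²φ) = 6385139.664 m.
X = (N+h)·cosφ·cosλ = -4593888.335 m; Y = (N+h)·cosφ·sinλ = 2515445.150 m; Z = (N(1−e²)+h)·sinφ = -3630266.910 m.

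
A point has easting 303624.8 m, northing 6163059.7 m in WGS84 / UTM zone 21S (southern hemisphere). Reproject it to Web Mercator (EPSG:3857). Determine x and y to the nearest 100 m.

x -6583800 m, y -4117200 m

Unproject from UTM 21S (λ₀ = -57°) → φ = -34.65560009°, λ = -59.14289947°.
Web Mercator (R = 6378137 m): x = -6583757.453 m, y = -4117176.510 m.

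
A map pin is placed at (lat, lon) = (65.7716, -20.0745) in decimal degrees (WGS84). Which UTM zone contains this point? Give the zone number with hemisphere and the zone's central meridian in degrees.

UTM zone = ⌊(λ + 180)/6⌋ + 1; -20.0745° ∈ [-24°, -18°) → zone 27.
Hemisphere: N (φ ≥ 0).
Central meridian λ₀ = 6×27 − 183 = -21°.

Zone 27N, central meridian -21°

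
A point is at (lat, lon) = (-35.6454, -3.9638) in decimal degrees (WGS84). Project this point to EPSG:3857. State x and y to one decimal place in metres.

Web Mercator is spherical with R = a = 6378137 m.
x = R·λ = 6378137 × -0.069181361 = -441248.198 m.
y = R·ln tan(π/4 + φ/2) = 6378137 × -0.666642629 = -4251938.020 m.

x -441248.2 m, y -4251938.0 m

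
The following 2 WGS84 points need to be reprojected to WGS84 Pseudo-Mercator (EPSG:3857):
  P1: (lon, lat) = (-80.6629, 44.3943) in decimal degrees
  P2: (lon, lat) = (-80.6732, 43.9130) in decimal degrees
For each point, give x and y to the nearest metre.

Web Mercator: x = R·λ, y = R·ln tan(π/4+φ/2), R = 6378137 m.
P1 (44.3943°, -80.6629°) → (-8979352.954, 5526665.162) m.
P2 (43.9130°, -80.6732°) → (-8980499.545, 5451988.589) m.

P1: x -8979353 m, y 5526665 m; P2: x -8980500 m, y 5451989 m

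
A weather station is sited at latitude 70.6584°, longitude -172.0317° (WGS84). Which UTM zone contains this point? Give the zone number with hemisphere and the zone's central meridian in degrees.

UTM zone = ⌊(λ + 180)/6⌋ + 1; -172.0317° ∈ [-174°, -168°) → zone 2.
Hemisphere: N (φ ≥ 0).
Central meridian λ₀ = 6×2 − 183 = -171°.

Zone 2N, central meridian -171°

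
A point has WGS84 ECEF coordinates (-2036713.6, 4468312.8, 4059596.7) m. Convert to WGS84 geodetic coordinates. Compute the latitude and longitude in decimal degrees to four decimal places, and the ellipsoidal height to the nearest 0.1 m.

lat 39.7696°, lon 114.5041°, h 1940.0 m

λ = atan2(Y, X) = 114.50409972°; p = √(X²+Y²) = 4910603.0 m.
Bowring's method on WGS84 (a = 6378137 m, b = 6356752.314 m) gives φ = 39.76959985°, h = 1939.963 m.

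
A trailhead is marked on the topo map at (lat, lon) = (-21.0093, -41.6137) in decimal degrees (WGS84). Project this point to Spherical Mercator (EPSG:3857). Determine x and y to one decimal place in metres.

x -4632415.9 m, y -2392987.5 m

Web Mercator is spherical with R = a = 6378137 m.
x = R·λ = 6378137 × -0.726296079 = -4632415.894 m.
y = R·ln tan(π/4 + φ/2) = 6378137 × -0.375185975 = -2392987.548 m.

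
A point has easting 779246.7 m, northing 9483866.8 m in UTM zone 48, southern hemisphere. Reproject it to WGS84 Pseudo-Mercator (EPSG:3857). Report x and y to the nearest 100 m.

Unproject from UTM 48S (λ₀ = 105°) → φ = -4.66500016°, λ = 107.51700026°.
Web Mercator (R = 6378137 m): x = 11968737.720 m, y = -519880.154 m.

x 11968700 m, y -519900 m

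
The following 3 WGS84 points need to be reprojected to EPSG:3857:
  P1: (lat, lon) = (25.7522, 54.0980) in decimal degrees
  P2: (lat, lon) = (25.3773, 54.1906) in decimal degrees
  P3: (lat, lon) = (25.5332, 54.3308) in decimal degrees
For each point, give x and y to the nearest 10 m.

Web Mercator: x = R·λ, y = R·ln tan(π/4+φ/2), R = 6378137 m.
P1 (25.7522°, 54.0980°) → (6022161.813, 2968422.082) m.
P2 (25.3773°, 54.1906°) → (6032469.998, 2922159.063) m.
P3 (25.5332°, 54.3308°) → (6048076.990, 2941379.694) m.

P1: x 6022160 m, y 2968420 m; P2: x 6032470 m, y 2922160 m; P3: x 6048080 m, y 2941380 m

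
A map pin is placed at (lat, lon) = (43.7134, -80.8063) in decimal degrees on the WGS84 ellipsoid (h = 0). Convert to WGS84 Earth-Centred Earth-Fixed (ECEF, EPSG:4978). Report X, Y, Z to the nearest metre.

WGS84: a = 6378137 m, e² = 0.006694380; N(φ) = a/√(1−e²sin²φ) = 6388356.693 m.
X = (N+h)·cosφ·cosλ = 737756.525 m; Y = (N+h)·cosφ·sinλ = -4558221.993 m; Z = (N(1−e²)+h)·sinφ = 4385129.751 m.

X 737757 m, Y -4558222 m, Z 4385130 m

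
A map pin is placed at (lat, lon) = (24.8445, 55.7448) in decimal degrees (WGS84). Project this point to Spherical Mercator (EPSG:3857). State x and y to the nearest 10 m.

x 6205480 m, y 2856660 m

Web Mercator is spherical with R = a = 6378137 m.
x = R·λ = 6378137 × 0.972930301 = 6205482.750 m.
y = R·ln tan(π/4 + φ/2) = 6378137 × 0.447882666 = 2856657.005 m.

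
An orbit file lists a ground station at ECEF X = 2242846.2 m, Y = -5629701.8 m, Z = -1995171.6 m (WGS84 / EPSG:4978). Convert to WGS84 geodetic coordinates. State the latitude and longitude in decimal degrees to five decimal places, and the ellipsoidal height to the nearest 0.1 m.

λ = atan2(Y, X) = -68.27789988°; p = √(X²+Y²) = 6060024.9 m.
Bowring's method on WGS84 (a = 6378137 m, b = 6356752.314 m) gives φ = -18.33790008°, h = 3980.383 m.

lat -18.33790°, lon -68.27790°, h 3980.4 m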